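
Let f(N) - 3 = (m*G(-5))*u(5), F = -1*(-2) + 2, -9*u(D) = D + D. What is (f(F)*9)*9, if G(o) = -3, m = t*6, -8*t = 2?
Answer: -162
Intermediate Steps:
u(D) = -2*D/9 (u(D) = -(D + D)/9 = -2*D/9)
t = -¼ (t = -⅛*2 = -¼ ≈ -0.25000)
F = 4 (F = 2 + 2 = 4)
m = -3/2 (m = -¼*6 = -3/2 ≈ -1.5000)
f(N) = -2 (f(N) = 3 + (-3/2*(-3))*(-2/9*5) = 3 + (9/2)*(-10/9) = 3 - 5 = -2)
(f(F)*9)*9 = -2*9*9 = -18*9 = -162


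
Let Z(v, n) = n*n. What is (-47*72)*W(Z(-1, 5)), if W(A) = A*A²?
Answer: -52875000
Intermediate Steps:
Z(v, n) = n²
W(A) = A³
(-47*72)*W(Z(-1, 5)) = (-47*72)*(5²)³ = -3384*25³ = -3384*15625 = -52875000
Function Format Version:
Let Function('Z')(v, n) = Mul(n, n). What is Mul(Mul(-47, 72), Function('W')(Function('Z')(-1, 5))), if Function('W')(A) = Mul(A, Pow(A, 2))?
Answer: -52875000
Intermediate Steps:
Function('Z')(v, n) = Pow(n, 2)
Function('W')(A) = Pow(A, 3)
Mul(Mul(-47, 72), Function('W')(Function('Z')(-1, 5))) = Mul(Mul(-47, 72), Pow(Pow(5, 2), 3)) = Mul(-3384, Pow(25, 3)) = Mul(-3384, 15625) = -52875000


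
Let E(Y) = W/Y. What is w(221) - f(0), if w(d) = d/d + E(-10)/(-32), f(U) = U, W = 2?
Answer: 161/160 ≈ 1.0063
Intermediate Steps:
E(Y) = 2/Y
w(d) = 161/160 (w(d) = d/d + (2/(-10))/(-32) = 1 + (2*(-⅒))*(-1/32) = 1 - ⅕*(-1/32) = 1 + 1/160 = 161/160)
w(221) - f(0) = 161/160 - 1*0 = 161/160 + 0 = 161/160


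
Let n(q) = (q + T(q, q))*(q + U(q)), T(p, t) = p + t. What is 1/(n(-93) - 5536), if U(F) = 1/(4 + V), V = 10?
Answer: 14/285475 ≈ 4.9041e-5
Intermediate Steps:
U(F) = 1/14 (U(F) = 1/(4 + 10) = 1/14)
n(q) = 3*q*(1/14 + q) (n(q) = (q + (q + q))*(q + 1/14) = (q + 2*q)*(1/14 + q) = (3*q)*(1/14 + q) = 3*q*(1/14 + q))
1/(n(-93) - 5536) = 1/((3/14)*(-93)*(1 + 14*(-93)) - 5536) = 1/((3/14)*(-93)*(1 - 1302) - 5536) = 1/((3/14)*(-93)*(-1301) - 5536) = 1/(362979/14 - 5536) = 1/(285475/14) = 14/285475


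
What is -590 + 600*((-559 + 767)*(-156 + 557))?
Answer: 50044210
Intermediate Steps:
-590 + 600*((-559 + 767)*(-156 + 557)) = -590 + 600*(208*401) = -590 + 600*83408 = -590 + 50044800 = 50044210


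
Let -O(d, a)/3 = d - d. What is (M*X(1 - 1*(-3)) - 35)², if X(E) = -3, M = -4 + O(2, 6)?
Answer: 529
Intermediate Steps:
O(d, a) = 0 (O(d, a) = -3*(d - d) = -3*0 = 0)
M = -4 (M = -4 + 0 = -4)
(M*X(1 - 1*(-3)) - 35)² = (-4*(-3) - 35)² = (12 - 35)² = (-23)² = 529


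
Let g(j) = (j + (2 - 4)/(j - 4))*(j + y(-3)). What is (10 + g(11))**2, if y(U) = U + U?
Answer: 198025/49 ≈ 4041.3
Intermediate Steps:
y(U) = 2*U
g(j) = (-6 + j)*(j - 2/(-4 + j)) (g(j) = (j + (2 - 4)/(j - 4))*(j + 2*(-3)) = (j - 2/(-4 + j))*(j - 6) = (j - 2/(-4 + j))*(-6 + j) = (-6 + j)*(j - 2/(-4 + j)))
(10 + g(11))**2 = (10 + (12 + 11**3 - 10*11**2 + 22*11)/(-4 + 11))**2 = (10 + (12 + 1331 - 10*121 + 242)/7)**2 = (10 + (12 + 1331 - 1210 + 242)/7)**2 = (10 + (1/7)*375)**2 = (10 + 375/7)**2 = (445/7)**2 = 198025/49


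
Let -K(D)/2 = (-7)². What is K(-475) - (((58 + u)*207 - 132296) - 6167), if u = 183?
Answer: 88478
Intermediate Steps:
K(D) = -98 (K(D) = -2*(-7)² = -2*49 = -98)
K(-475) - (((58 + u)*207 - 132296) - 6167) = -98 - (((58 + 183)*207 - 132296) - 6167) = -98 - ((241*207 - 132296) - 6167) = -98 - ((49887 - 132296) - 6167) = -98 - (-82409 - 6167) = -98 - 1*(-88576) = -98 + 88576 = 88478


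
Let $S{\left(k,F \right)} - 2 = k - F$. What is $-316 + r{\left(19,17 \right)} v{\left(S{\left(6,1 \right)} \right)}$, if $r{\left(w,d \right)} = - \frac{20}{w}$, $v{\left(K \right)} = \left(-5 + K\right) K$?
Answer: $- \frac{6284}{19} \approx -330.74$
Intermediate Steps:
$S{\left(k,F \right)} = 2 + k - F$ ($S{\left(k,F \right)} = 2 - \left(F - k\right) = 2 + k - F$)
$v{\left(K \right)} = K \left(-5 + K\right)$
$-316 + r{\left(19,17 \right)} v{\left(S{\left(6,1 \right)} \right)} = -316 + - \frac{20}{19} \left(2 + 6 - 1\right) \left(-5 + \left(2 + 6 - 1\right)\right) = -316 + \left(-20\right) \frac{1}{19} \left(2 + 6 - 1\right) \left(-5 + \left(2 + 6 - 1\right)\right) = -316 - \frac{20 \cdot 7 \left(-5 + 7\right)}{19} = -316 - \frac{20 \cdot 7 \cdot 2}{19} = -316 - \frac{280}{19} = - \frac{6284}{19}$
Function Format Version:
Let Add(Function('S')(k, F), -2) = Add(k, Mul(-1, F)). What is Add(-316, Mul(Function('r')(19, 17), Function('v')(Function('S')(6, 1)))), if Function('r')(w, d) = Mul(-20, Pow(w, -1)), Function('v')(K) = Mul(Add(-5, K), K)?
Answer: Rational(-6284, 19) ≈ -330.74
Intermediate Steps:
Function('S')(k, F) = Add(2, k, Mul(-1, F)) (Function('S')(k, F) = Add(2, Add(k, Mul(-1, F))) = Add(2, k, Mul(-1, F)))
Function('v')(K) = Mul(K, Add(-5, K))
Add(-316, Mul(Function('r')(19, 17), Function('v')(Function('S')(6, 1)))) = Add(-316, Mul(Mul(-20, Pow(19, -1)), Mul(Add(2, 6, Mul(-1, 1)), Add(-5, Add(2, 6, Mul(-1, 1)))))) = Add(-316, Mul(Mul(-20, Rational(1, 19)), Mul(Add(2, 6, -1), Add(-5, Add(2, 6, -1))))) = Add(-316, Mul(Rational(-20, 19), Mul(7, Add(-5, 7)))) = Add(-316, Mul(Rational(-20, 19), Mul(7, 2))) = Add(-316, Mul(Rational(-20, 19), 14)) = Add(-316, Rational(-280, 19)) = Rational(-6284, 19)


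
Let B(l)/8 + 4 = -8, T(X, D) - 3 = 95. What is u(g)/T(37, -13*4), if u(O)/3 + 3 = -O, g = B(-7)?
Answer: 279/98 ≈ 2.8469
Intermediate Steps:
T(X, D) = 98 (T(X, D) = 3 + 95 = 98)
B(l) = -96 (B(l) = -32 + 8*(-8) = -32 - 64 = -96)
g = -96
u(O) = -9 - 3*O (u(O) = -9 + 3*(-O) = -9 - 3*O)
u(g)/T(37, -13*4) = (-9 - 3*(-96))/98 = (-9 + 288)*(1/98) = 279*(1/98) = 279/98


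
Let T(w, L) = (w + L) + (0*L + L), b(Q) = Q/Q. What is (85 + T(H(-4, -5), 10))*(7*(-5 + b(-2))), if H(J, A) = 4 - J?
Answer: -3164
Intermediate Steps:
b(Q) = 1
T(w, L) = w + 2*L (T(w, L) = (L + w) + (0 + L) = (L + w) + L = w + 2*L)
(85 + T(H(-4, -5), 10))*(7*(-5 + b(-2))) = (85 + ((4 - 1*(-4)) + 2*10))*(7*(-5 + 1)) = (85 + ((4 + 4) + 20))*(7*(-4)) = (85 + (8 + 20))*(-28) = (85 + 28)*(-28) = 113*(-28) = -3164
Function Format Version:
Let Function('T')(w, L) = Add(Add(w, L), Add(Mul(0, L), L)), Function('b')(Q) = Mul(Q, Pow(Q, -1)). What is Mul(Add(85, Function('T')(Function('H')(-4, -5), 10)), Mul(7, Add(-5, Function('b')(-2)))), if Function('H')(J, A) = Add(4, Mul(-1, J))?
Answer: -3164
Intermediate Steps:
Function('b')(Q) = 1
Function('T')(w, L) = Add(w, Mul(2, L)) (Function('T')(w, L) = Add(Add(L, w), Add(0, L)) = Add(Add(L, w), L) = Add(w, Mul(2, L)))
Mul(Add(85, Function('T')(Function('H')(-4, -5), 10)), Mul(7, Add(-5, Function('b')(-2)))) = Mul(Add(85, Add(Add(4, Mul(-1, -4)), Mul(2, 10))), Mul(7, Add(-5, 1))) = Mul(Add(85, Add(Add(4, 4), 20)), Mul(7, -4)) = Mul(Add(85, Add(8, 20)), -28) = Mul(Add(85, 28), -28) = Mul(113, -28) = -3164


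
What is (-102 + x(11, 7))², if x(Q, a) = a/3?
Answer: 89401/9 ≈ 9933.4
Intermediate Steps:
x(Q, a) = a/3
(-102 + x(11, 7))² = (-102 + (⅓)*7)² = (-102 + 7/3)² = (-299/3)² = 89401/9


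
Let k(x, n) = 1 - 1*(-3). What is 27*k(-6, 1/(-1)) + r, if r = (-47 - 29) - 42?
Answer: -10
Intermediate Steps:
k(x, n) = 4 (k(x, n) = 1 + 3 = 4)
r = -118 (r = -76 - 42 = -118)
27*k(-6, 1/(-1)) + r = 27*4 - 118 = 108 - 118 = -10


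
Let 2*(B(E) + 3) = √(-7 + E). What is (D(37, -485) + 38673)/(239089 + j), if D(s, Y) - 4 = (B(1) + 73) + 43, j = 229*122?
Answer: 12930/89009 + I*√6/534054 ≈ 0.14527 + 4.5866e-6*I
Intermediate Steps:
B(E) = -3 + √(-7 + E)/2
j = 27938
D(s, Y) = 117 + I*√6/2 (D(s, Y) = 4 + (((-3 + √(-7 + 1)/2) + 73) + 43) = 4 + (((-3 + √(-6)/2) + 73) + 43) = 4 + (((-3 + (I*√6)/2) + 73) + 43) = 4 + (((-3 + I*√6/2) + 73) + 43) = 4 + ((70 + I*√6/2) + 43) = 4 + (113 + I*√6/2) = 117 + I*√6/2)
(D(37, -485) + 38673)/(239089 + j) = ((117 + I*√6/2) + 38673)/(239089 + 27938) = (38790 + I*√6/2)/267027 = (38790 + I*√6/2)*(1/267027) = 12930/89009 + I*√6/534054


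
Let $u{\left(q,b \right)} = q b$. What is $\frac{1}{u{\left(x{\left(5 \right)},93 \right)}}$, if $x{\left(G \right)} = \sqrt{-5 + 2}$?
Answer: $- \frac{i \sqrt{3}}{279} \approx - 0.0062081 i$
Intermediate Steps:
$x{\left(G \right)} = i \sqrt{3}$ ($x{\left(G \right)} = \sqrt{-3} = i \sqrt{3}$)
$u{\left(q,b \right)} = b q$
$\frac{1}{u{\left(x{\left(5 \right)},93 \right)}} = \frac{1}{93 i \sqrt{3}} = - \frac{i \sqrt{3}}{279}$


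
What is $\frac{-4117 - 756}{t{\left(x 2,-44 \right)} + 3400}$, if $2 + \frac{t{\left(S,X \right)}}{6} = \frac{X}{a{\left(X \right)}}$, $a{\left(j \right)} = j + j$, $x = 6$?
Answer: $- \frac{4873}{3391} \approx -1.437$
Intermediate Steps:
$a{\left(j \right)} = 2 j$
$t{\left(S,X \right)} = -9$ ($t{\left(S,X \right)} = -12 + 6 \frac{X}{2 X} = -12 + 6 X \frac{1}{2 X} = -12 + 6 \cdot \frac{1}{2} = -12 + 3 = -9$)
$\frac{-4117 - 756}{t{\left(x 2,-44 \right)} + 3400} = \frac{-4117 - 756}{-9 + 3400} = - \frac{4873}{3391}$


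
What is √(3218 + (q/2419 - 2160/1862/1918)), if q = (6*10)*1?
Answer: √306338469730473499802/308536193 ≈ 56.728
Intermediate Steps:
q = 60 (q = 60*1 = 60)
√(3218 + (q/2419 - 2160/1862/1918)) = √(3218 + (60/2419 - 2160/1862/1918)) = √(3218 + (60*(1/2419) - 2160*1/1862*(1/1918))) = √(3218 + (60/2419 - 1080/931*1/1918)) = √(3218 + (60/2419 - 540/892829)) = √(3218 + 52263480/2159753351) = √(6950138546998/2159753351) = √306338469730473499802/308536193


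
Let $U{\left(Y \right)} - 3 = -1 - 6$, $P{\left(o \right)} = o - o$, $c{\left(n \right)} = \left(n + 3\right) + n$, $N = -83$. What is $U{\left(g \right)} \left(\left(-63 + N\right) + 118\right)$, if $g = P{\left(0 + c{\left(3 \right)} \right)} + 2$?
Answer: $112$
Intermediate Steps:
$c{\left(n \right)} = 3 + 2 n$ ($c{\left(n \right)} = \left(3 + n\right) + n = 3 + 2 n$)
$P{\left(o \right)} = 0$
$g = 2$ ($g = 0 + 2 = 2$)
$U{\left(Y \right)} = -4$ ($U{\left(Y \right)} = 3 - 7 = -4$)
$U{\left(g \right)} \left(\left(-63 + N\right) + 118\right) = - 4 \left(\left(-63 - 83\right) + 118\right) = - 4 \left(-146 + 118\right) = \left(-4\right) \left(-28\right) = 112$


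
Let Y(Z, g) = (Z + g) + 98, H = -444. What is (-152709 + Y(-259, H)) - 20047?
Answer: -173361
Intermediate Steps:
Y(Z, g) = 98 + Z + g
(-152709 + Y(-259, H)) - 20047 = (-152709 + (98 - 259 - 444)) - 20047 = (-152709 - 605) - 20047 = -153314 - 20047 = -173361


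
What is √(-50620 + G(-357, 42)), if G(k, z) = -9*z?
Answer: I*√50998 ≈ 225.83*I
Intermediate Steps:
√(-50620 + G(-357, 42)) = √(-50620 - 9*42) = √(-50620 - 378) = √(-50998) = I*√50998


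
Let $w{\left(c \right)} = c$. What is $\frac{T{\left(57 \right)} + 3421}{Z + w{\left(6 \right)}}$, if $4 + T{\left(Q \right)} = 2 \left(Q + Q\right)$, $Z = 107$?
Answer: $\frac{3645}{113} \approx 32.257$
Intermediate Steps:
$T{\left(Q \right)} = -4 + 4 Q$ ($T{\left(Q \right)} = -4 + 2 \left(Q + Q\right) = -4 + 2 \cdot 2 Q = -4 + 4 Q$)
$\frac{T{\left(57 \right)} + 3421}{Z + w{\left(6 \right)}} = \frac{\left(-4 + 4 \cdot 57\right) + 3421}{107 + 6} = \frac{\left(-4 + 228\right) + 3421}{113} = \left(224 + 3421\right) \frac{1}{113} = 3645 \cdot \frac{1}{113} = \frac{3645}{113}$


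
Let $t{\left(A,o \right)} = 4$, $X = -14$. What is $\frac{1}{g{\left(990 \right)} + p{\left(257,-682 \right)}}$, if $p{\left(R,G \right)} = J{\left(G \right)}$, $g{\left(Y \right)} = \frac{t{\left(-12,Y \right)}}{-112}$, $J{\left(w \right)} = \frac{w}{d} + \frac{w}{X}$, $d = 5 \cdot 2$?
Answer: $- \frac{140}{2733} \approx -0.051226$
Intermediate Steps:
$d = 10$
$J{\left(w \right)} = \frac{w}{35}$ ($J{\left(w \right)} = \frac{w}{10} + \frac{w}{-14} = w \frac{1}{10} + w \left(- \frac{1}{14}\right) = \frac{w}{10} - \frac{w}{14} = \frac{w}{35}$)
$g{\left(Y \right)} = - \frac{1}{28}$ ($g{\left(Y \right)} = \frac{4}{-112} = 4 \left(- \frac{1}{112}\right) = - \frac{1}{28}$)
$p{\left(R,G \right)} = \frac{G}{35}$
$\frac{1}{g{\left(990 \right)} + p{\left(257,-682 \right)}} = \frac{1}{- \frac{1}{28} + \frac{1}{35} \left(-682\right)} = \frac{1}{- \frac{1}{28} - \frac{682}{35}} = \frac{1}{- \frac{2733}{140}} = - \frac{140}{2733}$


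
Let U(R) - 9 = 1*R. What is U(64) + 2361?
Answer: 2434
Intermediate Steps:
U(R) = 9 + R (U(R) = 9 + 1*R = 9 + R)
U(64) + 2361 = (9 + 64) + 2361 = 73 + 2361 = 2434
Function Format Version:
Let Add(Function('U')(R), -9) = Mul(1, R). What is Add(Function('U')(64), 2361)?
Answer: 2434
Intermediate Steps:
Function('U')(R) = Add(9, R) (Function('U')(R) = Add(9, Mul(1, R)) = Add(9, R))
Add(Function('U')(64), 2361) = Add(Add(9, 64), 2361) = Add(73, 2361) = 2434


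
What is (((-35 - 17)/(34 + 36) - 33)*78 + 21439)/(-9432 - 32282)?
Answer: -658247/1459990 ≈ -0.45086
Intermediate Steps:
(((-35 - 17)/(34 + 36) - 33)*78 + 21439)/(-9432 - 32282) = ((-52/70 - 33)*78 + 21439)/(-41714) = ((-52*1/70 - 33)*78 + 21439)*(-1/41714) = ((-26/35 - 33)*78 + 21439)*(-1/41714) = (-1181/35*78 + 21439)*(-1/41714) = (-92118/35 + 21439)*(-1/41714) = (658247/35)*(-1/41714) = -658247/1459990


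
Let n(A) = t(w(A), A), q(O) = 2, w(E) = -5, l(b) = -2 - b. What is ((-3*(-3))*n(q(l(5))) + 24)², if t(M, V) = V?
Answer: 1764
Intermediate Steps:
n(A) = A
((-3*(-3))*n(q(l(5))) + 24)² = (-3*(-3)*2 + 24)² = (9*2 + 24)² = (18 + 24)² = 42² = 1764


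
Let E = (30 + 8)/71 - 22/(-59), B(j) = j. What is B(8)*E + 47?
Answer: 227315/4189 ≈ 54.265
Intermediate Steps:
E = 3804/4189 (E = 38*(1/71) - 22*(-1/59) = 38/71 + 22/59 = 3804/4189 ≈ 0.90809)
B(8)*E + 47 = 8*(3804/4189) + 47 = 30432/4189 + 47 = 227315/4189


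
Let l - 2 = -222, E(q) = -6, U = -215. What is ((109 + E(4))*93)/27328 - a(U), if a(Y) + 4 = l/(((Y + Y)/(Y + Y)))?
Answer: 6131051/27328 ≈ 224.35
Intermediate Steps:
l = -220 (l = 2 - 222 = -220)
a(Y) = -224 (a(Y) = -4 - 220/((Y + Y)/(Y + Y)) = -4 - 220/((2*Y)/((2*Y))) = -4 - 220/((2*Y)*(1/(2*Y))) = -4 - 220/1 = -4 - 220*1 = -4 - 220 = -224)
((109 + E(4))*93)/27328 - a(U) = ((109 - 6)*93)/27328 - 1*(-224) = (103*93)*(1/27328) + 224 = 9579*(1/27328) + 224 = 9579/27328 + 224 = 6131051/27328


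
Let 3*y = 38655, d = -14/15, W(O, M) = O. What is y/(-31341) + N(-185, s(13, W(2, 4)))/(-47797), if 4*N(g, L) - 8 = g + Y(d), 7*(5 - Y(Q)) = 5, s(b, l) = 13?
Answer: -5735436797/13981387252 ≈ -0.41022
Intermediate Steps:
d = -14/15 (d = -14*1/15 = -14/15 ≈ -0.93333)
Y(Q) = 30/7 (Y(Q) = 5 - 1/7*5 = 5 - 5/7 = 30/7)
y = 12885 (y = (1/3)*38655 = 12885)
N(g, L) = 43/14 + g/4 (N(g, L) = 2 + (g + 30/7)/4 = 2 + (30/7 + g)/4 = 2 + (15/14 + g/4) = 43/14 + g/4)
y/(-31341) + N(-185, s(13, W(2, 4)))/(-47797) = 12885/(-31341) + (43/14 + (1/4)*(-185))/(-47797) = 12885*(-1/31341) + (43/14 - 185/4)*(-1/47797) = -4295/10447 - 1209/28*(-1/47797) = -4295/10447 + 1209/1338316 = -5735436797/13981387252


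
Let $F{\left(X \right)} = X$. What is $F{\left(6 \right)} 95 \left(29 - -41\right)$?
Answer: $39900$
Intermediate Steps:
$F{\left(6 \right)} 95 \left(29 - -41\right) = 6 \cdot 95 \left(29 - -41\right) = 570 \left(29 + 41\right) = 570 \cdot 70 = 39900$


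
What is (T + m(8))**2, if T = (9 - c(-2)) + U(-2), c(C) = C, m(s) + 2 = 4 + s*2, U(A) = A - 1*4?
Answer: 529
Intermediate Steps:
U(A) = -4 + A (U(A) = A - 4 = -4 + A)
m(s) = 2 + 2*s (m(s) = -2 + (4 + s*2) = -2 + (4 + 2*s) = 2 + 2*s)
T = 5 (T = (9 - 1*(-2)) + (-4 - 2) = (9 + 2) - 6 = 11 - 6 = 5)
(T + m(8))**2 = (5 + (2 + 2*8))**2 = (5 + (2 + 16))**2 = (5 + 18)**2 = 23**2 = 529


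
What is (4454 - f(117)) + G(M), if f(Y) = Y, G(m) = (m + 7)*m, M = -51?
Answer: 6581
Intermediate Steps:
G(m) = m*(7 + m) (G(m) = (7 + m)*m = m*(7 + m))
(4454 - f(117)) + G(M) = (4454 - 1*117) - 51*(7 - 51) = (4454 - 117) - 51*(-44) = 4337 + 2244 = 6581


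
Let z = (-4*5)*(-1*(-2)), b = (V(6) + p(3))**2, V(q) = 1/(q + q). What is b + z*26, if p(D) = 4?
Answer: -147359/144 ≈ -1023.3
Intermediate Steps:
V(q) = 1/(2*q)
b = 2401/144 (b = ((1/2)/6 + 4)**2 = ((1/2)*(1/6) + 4)**2 = (1/12 + 4)**2 = (49/12)**2 = 2401/144 ≈ 16.674)
z = -40 (z = -20*2 = -40)
b + z*26 = 2401/144 - 40*26 = 2401/144 - 1040 = -147359/144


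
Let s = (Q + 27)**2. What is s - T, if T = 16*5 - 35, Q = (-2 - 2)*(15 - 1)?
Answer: 796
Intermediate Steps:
Q = -56 (Q = -4*14 = -56)
T = 45 (T = 80 - 35 = 45)
s = 841 (s = (-56 + 27)**2 = (-29)**2 = 841)
s - T = 841 - 1*45 = 841 - 45 = 796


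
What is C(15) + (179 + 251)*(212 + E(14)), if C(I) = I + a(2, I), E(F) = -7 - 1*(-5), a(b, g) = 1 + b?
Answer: 90318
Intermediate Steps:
E(F) = -2 (E(F) = -7 + 5 = -2)
C(I) = 3 + I (C(I) = I + (1 + 2) = I + 3 = 3 + I)
C(15) + (179 + 251)*(212 + E(14)) = (3 + 15) + (179 + 251)*(212 - 2) = 18 + 430*210 = 18 + 90300 = 90318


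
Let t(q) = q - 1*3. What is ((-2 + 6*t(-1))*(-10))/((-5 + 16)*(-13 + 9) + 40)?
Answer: -65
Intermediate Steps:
t(q) = -3 + q (t(q) = q - 3 = -3 + q)
((-2 + 6*t(-1))*(-10))/((-5 + 16)*(-13 + 9) + 40) = ((-2 + 6*(-3 - 1))*(-10))/((-5 + 16)*(-13 + 9) + 40) = ((-2 + 6*(-4))*(-10))/(11*(-4) + 40) = ((-2 - 24)*(-10))/(-44 + 40) = -26*(-10)/(-4) = 260*(-1/4) = -65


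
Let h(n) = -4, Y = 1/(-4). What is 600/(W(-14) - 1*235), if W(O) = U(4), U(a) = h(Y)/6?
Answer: -1800/707 ≈ -2.5460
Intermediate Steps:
Y = -1/4 (Y = 1*(-1/4) = -1/4 ≈ -0.25000)
U(a) = -2/3 (U(a) = -4/6 = -4*1/6 = -2/3)
W(O) = -2/3
600/(W(-14) - 1*235) = 600/(-2/3 - 1*235) = 600/(-2/3 - 235) = 600/(-707/3) = 600*(-3/707) = -1800/707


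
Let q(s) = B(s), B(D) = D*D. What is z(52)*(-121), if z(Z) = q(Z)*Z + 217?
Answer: -17039825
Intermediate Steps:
B(D) = D²
q(s) = s²
z(Z) = 217 + Z³ (z(Z) = Z²*Z + 217 = Z³ + 217 = 217 + Z³)
z(52)*(-121) = (217 + 52³)*(-121) = (217 + 140608)*(-121) = 140825*(-121) = -17039825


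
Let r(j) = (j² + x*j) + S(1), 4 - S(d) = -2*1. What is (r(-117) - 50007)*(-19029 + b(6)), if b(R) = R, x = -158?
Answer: 339103998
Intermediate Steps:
S(d) = 6 (S(d) = 4 - (-2) = 4 - 1*(-2) = 4 + 2 = 6)
r(j) = 6 + j² - 158*j (r(j) = (j² - 158*j) + 6 = 6 + j² - 158*j)
(r(-117) - 50007)*(-19029 + b(6)) = ((6 + (-117)² - 158*(-117)) - 50007)*(-19029 + 6) = ((6 + 13689 + 18486) - 50007)*(-19023) = (32181 - 50007)*(-19023) = -17826*(-19023) = 339103998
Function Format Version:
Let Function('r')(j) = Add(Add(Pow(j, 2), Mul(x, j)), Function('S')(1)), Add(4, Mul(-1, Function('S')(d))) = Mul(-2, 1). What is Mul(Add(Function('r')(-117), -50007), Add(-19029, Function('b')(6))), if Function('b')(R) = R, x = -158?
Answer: 339103998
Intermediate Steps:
Function('S')(d) = 6 (Function('S')(d) = Add(4, Mul(-1, Mul(-2, 1))) = Add(4, Mul(-1, -2)) = Add(4, 2) = 6)
Function('r')(j) = Add(6, Pow(j, 2), Mul(-158, j)) (Function('r')(j) = Add(Add(Pow(j, 2), Mul(-158, j)), 6) = Add(6, Pow(j, 2), Mul(-158, j)))
Mul(Add(Function('r')(-117), -50007), Add(-19029, Function('b')(6))) = Mul(Add(Add(6, Pow(-117, 2), Mul(-158, -117)), -50007), Add(-19029, 6)) = Mul(Add(Add(6, 13689, 18486), -50007), -19023) = Mul(Add(32181, -50007), -19023) = Mul(-17826, -19023) = 339103998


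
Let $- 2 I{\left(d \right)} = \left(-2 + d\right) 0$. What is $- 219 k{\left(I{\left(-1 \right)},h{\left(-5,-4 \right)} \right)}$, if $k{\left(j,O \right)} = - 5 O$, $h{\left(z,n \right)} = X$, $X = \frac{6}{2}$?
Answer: $3285$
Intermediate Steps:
$I{\left(d \right)} = 0$ ($I{\left(d \right)} = - \frac{\left(-2 + d\right) 0}{2} = \left(- \frac{1}{2}\right) 0 = 0$)
$X = 3$ ($X = 6 \cdot \frac{1}{2} = 3$)
$h{\left(z,n \right)} = 3$
$- 219 k{\left(I{\left(-1 \right)},h{\left(-5,-4 \right)} \right)} = - 219 \left(\left(-5\right) 3\right) = \left(-219\right) \left(-15\right) = 3285$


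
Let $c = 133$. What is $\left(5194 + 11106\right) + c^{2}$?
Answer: $33989$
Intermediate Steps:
$\left(5194 + 11106\right) + c^{2} = \left(5194 + 11106\right) + 133^{2} = 16300 + 17689 = 33989$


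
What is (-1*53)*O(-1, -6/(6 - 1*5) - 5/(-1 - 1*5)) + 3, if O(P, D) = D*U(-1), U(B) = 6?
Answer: 1646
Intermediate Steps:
O(P, D) = 6*D (O(P, D) = D*6 = 6*D)
(-1*53)*O(-1, -6/(6 - 1*5) - 5/(-1 - 1*5)) + 3 = (-1*53)*(6*(-6/(6 - 1*5) - 5/(-1 - 1*5))) + 3 = -318*(-6/(6 - 5) - 5/(-1 - 5)) + 3 = -318*(-6/1 - 5/(-6)) + 3 = -318*(-6*1 - 5*(-1/6)) + 3 = -318*(-6 + 5/6) + 3 = -318*(-31)/6 + 3 = -53*(-31) + 3 = 1643 + 3 = 1646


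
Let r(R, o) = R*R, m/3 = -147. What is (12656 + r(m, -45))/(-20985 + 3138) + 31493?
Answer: 561848434/17847 ≈ 31481.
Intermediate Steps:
m = -441 (m = 3*(-147) = -441)
r(R, o) = R²
(12656 + r(m, -45))/(-20985 + 3138) + 31493 = (12656 + (-441)²)/(-20985 + 3138) + 31493 = (12656 + 194481)/(-17847) + 31493 = 207137*(-1/17847) + 31493 = -207137/17847 + 31493 = 561848434/17847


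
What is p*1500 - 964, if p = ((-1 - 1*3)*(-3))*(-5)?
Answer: -90964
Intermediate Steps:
p = -60 (p = ((-1 - 3)*(-3))*(-5) = -4*(-3)*(-5) = 12*(-5) = -60)
p*1500 - 964 = -60*1500 - 964 = -90000 - 964 = -90964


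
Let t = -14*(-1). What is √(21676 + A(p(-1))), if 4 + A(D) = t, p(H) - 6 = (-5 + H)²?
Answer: √21686 ≈ 147.26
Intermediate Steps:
p(H) = 6 + (-5 + H)²
t = 14
A(D) = 10 (A(D) = -4 + 14 = 10)
√(21676 + A(p(-1))) = √(21676 + 10) = √21686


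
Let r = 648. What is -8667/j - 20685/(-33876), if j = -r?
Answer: 315851/22584 ≈ 13.986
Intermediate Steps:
j = -648 (j = -1*648 = -648)
-8667/j - 20685/(-33876) = -8667/(-648) - 20685/(-33876) = -8667*(-1/648) - 20685*(-1/33876) = 107/8 + 6895/11292 = 315851/22584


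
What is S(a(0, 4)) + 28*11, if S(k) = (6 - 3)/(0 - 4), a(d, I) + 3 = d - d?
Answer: 1229/4 ≈ 307.25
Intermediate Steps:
a(d, I) = -3 (a(d, I) = -3 + (d - d) = -3 + 0 = -3)
S(k) = -3/4 (S(k) = 3/(-4) = 3*(-1/4) = -3/4)
S(a(0, 4)) + 28*11 = -3/4 + 28*11 = -3/4 + 308 = 1229/4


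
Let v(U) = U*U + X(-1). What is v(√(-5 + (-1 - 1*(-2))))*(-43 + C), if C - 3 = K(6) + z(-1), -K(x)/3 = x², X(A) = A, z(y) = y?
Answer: 745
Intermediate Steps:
K(x) = -3*x²
C = -106 (C = 3 + (-3*6² - 1) = 3 + (-3*36 - 1) = 3 + (-108 - 1) = 3 - 109 = -106)
v(U) = -1 + U² (v(U) = U*U - 1 = U² - 1 = -1 + U²)
v(√(-5 + (-1 - 1*(-2))))*(-43 + C) = (-1 + (√(-5 + (-1 - 1*(-2))))²)*(-43 - 106) = (-1 + (√(-5 + (-1 + 2)))²)*(-149) = (-1 + (√(-5 + 1))²)*(-149) = (-1 + (√(-4))²)*(-149) = (-1 + (2*I)²)*(-149) = (-1 - 4)*(-149) = -5*(-149) = 745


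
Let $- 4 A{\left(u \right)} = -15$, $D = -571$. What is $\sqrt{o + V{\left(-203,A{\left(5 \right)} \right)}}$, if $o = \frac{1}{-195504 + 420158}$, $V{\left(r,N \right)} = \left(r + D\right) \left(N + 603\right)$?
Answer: $\frac{i \sqrt{5925418999797997}}{112327} \approx 685.29 i$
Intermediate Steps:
$A{\left(u \right)} = \frac{15}{4}$ ($A{\left(u \right)} = \left(- \frac{1}{4}\right) \left(-15\right) = \frac{15}{4}$)
$V{\left(r,N \right)} = \left(-571 + r\right) \left(603 + N\right)$ ($V{\left(r,N \right)} = \left(r - 571\right) \left(N + 603\right) = \left(-571 + r\right) \left(603 + N\right)$)
$o = \frac{1}{224654} \approx 4.4513 \cdot 10^{-6}$
$\sqrt{o + V{\left(-203,A{\left(5 \right)} \right)}} = \sqrt{\frac{1}{224654} + \left(-344313 - \frac{8565}{4} + 603 \left(-203\right) + \frac{15}{4} \left(-203\right)\right)} = \sqrt{\frac{1}{224654} - \frac{939249}{2}} = \sqrt{- \frac{52751511211}{112327}} = \frac{i \sqrt{5925418999797997}}{112327}$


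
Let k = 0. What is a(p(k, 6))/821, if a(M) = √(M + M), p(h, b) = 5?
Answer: √10/821 ≈ 0.0038517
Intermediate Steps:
a(M) = √2*√M (a(M) = √(2*M) = √2*√M)
a(p(k, 6))/821 = (√2*√5)/821 = √10*(1/821) = √10/821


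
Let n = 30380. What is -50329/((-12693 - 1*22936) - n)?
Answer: 50329/66009 ≈ 0.76246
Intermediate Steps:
-50329/((-12693 - 1*22936) - n) = -50329/((-12693 - 1*22936) - 1*30380) = -50329/((-12693 - 22936) - 30380) = -50329/(-35629 - 30380) = -50329/(-66009) = -50329*(-1/66009) = 50329/66009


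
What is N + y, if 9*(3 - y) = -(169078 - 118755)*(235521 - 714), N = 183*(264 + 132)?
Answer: 3938948300/3 ≈ 1.3130e+9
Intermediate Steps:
N = 72468 (N = 183*396 = 72468)
y = 3938730896/3 (y = 3 - (-1)*(169078 - 118755)*(235521 - 714)/9 = 3 - (-1)*50323*234807/9 = 3 - (-1)*11816192661/9 = 3 - ⅑*(-11816192661) = 3 + 3938730887/3 = 3938730896/3 ≈ 1.3129e+9)
N + y = 72468 + 3938730896/3 = 3938948300/3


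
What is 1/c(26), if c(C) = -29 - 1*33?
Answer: -1/62 ≈ -0.016129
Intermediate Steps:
c(C) = -62 (c(C) = -29 - 33 = -62)
1/c(26) = 1/(-62) = -1/62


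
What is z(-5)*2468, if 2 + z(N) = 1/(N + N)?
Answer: -25914/5 ≈ -5182.8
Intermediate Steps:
z(N) = -2 + 1/(2*N) (z(N) = -2 + 1/(N + N) = -2 + 1/(2*N))
z(-5)*2468 = (-2 + (½)/(-5))*2468 = (-2 + (½)*(-⅕))*2468 = (-2 - ⅒)*2468 = -21/10*2468 = -25914/5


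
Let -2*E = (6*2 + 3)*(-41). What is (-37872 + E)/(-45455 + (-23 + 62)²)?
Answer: 75129/87868 ≈ 0.85502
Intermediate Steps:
E = 615/2 (E = -(6*2 + 3)*(-41)/2 = -(12 + 3)*(-41)/2 = -15*(-41)/2 = -½*(-615) = 615/2 ≈ 307.50)
(-37872 + E)/(-45455 + (-23 + 62)²) = (-37872 + 615/2)/(-45455 + (-23 + 62)²) = -75129/(2*(-45455 + 39²)) = -75129/(2*(-45455 + 1521)) = -75129/2/(-43934) = -75129/2*(-1/43934) = 75129/87868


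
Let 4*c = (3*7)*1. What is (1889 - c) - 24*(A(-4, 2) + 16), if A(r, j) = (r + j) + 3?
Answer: 5903/4 ≈ 1475.8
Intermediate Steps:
A(r, j) = 3 + j + r (A(r, j) = (j + r) + 3 = 3 + j + r)
c = 21/4 (c = ((3*7)*1)/4 = (21*1)/4 = (¼)*21 = 21/4 ≈ 5.2500)
(1889 - c) - 24*(A(-4, 2) + 16) = (1889 - 1*21/4) - 24*((3 + 2 - 4) + 16) = (1889 - 21/4) - 24*(1 + 16) = 7535/4 - 24*17 = 7535/4 - 408 = 5903/4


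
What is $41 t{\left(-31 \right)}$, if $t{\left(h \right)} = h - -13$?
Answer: $-738$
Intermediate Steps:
$t{\left(h \right)} = 13 + h$ ($t{\left(h \right)} = h + 13 = 13 + h$)
$41 t{\left(-31 \right)} = 41 \left(13 - 31\right) = 41 \left(-18\right) = -738$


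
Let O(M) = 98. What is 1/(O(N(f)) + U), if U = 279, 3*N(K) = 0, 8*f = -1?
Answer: 1/377 ≈ 0.0026525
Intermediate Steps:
f = -⅛ (f = (⅛)*(-1) = -⅛ ≈ -0.12500)
N(K) = 0 (N(K) = (⅓)*0 = 0)
1/(O(N(f)) + U) = 1/(98 + 279) = 1/377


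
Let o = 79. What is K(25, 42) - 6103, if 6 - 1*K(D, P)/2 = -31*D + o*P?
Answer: -11177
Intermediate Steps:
K(D, P) = 12 - 158*P + 62*D (K(D, P) = 12 - 2*(-31*D + 79*P) = 12 + (-158*P + 62*D) = 12 - 158*P + 62*D)
K(25, 42) - 6103 = (12 - 158*42 + 62*25) - 6103 = (12 - 6636 + 1550) - 6103 = -5074 - 6103 = -11177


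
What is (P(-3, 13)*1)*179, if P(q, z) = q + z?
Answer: 1790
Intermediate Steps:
(P(-3, 13)*1)*179 = ((-3 + 13)*1)*179 = (10*1)*179 = 10*179 = 1790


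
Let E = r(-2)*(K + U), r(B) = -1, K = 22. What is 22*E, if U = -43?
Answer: 462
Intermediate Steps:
E = 21 (E = -(22 - 43) = -1*(-21) = 21)
22*E = 22*21 = 462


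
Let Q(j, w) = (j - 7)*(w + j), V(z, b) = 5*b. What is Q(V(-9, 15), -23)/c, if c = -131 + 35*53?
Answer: 884/431 ≈ 2.0510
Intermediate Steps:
Q(j, w) = (-7 + j)*(j + w)
c = 1724 (c = -131 + 1855 = 1724)
Q(V(-9, 15), -23)/c = ((5*15)**2 - 35*15 - 7*(-23) + (5*15)*(-23))/1724 = (75**2 - 7*75 + 161 + 75*(-23))*(1/1724) = (5625 - 525 + 161 - 1725)*(1/1724) = 3536*(1/1724) = 884/431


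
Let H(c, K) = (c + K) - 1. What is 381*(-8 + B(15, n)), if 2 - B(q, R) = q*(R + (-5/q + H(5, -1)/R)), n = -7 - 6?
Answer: 978027/13 ≈ 75233.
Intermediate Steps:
H(c, K) = -1 + K + c (H(c, K) = (K + c) - 1 = -1 + K + c)
n = -13
B(q, R) = 2 - q*(R - 5/q + 3/R) (B(q, R) = 2 - q*(R + (-5/q + (-1 - 1 + 5)/R)) = 2 - q*(R + (-5/q + 3/R)) = 2 - q*(R - 5/q + 3/R))
381*(-8 + B(15, n)) = 381*(-8 + (7 - 1*(-13)*15 - 3*15/(-13))) = 381*(-8 + (7 + 195 - 3*15*(-1/13))) = 381*(-8 + (7 + 195 + 45/13)) = 381*(-8 + 2671/13) = 381*(2567/13) = 978027/13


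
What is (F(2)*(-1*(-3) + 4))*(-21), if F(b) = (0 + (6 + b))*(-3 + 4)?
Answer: -1176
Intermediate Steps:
F(b) = 6 + b (F(b) = (6 + b)*1 = 6 + b)
(F(2)*(-1*(-3) + 4))*(-21) = ((6 + 2)*(-1*(-3) + 4))*(-21) = (8*(3 + 4))*(-21) = (8*7)*(-21) = 56*(-21) = -1176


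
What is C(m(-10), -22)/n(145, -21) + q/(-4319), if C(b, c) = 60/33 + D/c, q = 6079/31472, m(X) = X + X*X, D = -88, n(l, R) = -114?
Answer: -4353493709/85226585136 ≈ -0.051081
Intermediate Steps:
m(X) = X + X**2
q = 6079/31472 (q = 6079*(1/31472) = 6079/31472 ≈ 0.19316)
C(b, c) = 20/11 - 88/c (C(b, c) = 60/33 - 88/c = 60*(1/33) - 88/c = 20/11 - 88/c)
C(m(-10), -22)/n(145, -21) + q/(-4319) = (20/11 - 88/(-22))/(-114) + (6079/31472)/(-4319) = (20/11 - 88*(-1/22))*(-1/114) + (6079/31472)*(-1/4319) = (20/11 + 4)*(-1/114) - 6079/135927568 = (64/11)*(-1/114) - 6079/135927568 = -32/627 - 6079/135927568 = -4353493709/85226585136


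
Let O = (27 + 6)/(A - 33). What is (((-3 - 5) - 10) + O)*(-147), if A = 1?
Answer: 89523/32 ≈ 2797.6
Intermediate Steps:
O = -33/32 (O = (27 + 6)/(1 - 33) = 33/(-32) = 33*(-1/32) = -33/32 ≈ -1.0313)
(((-3 - 5) - 10) + O)*(-147) = (((-3 - 5) - 10) - 33/32)*(-147) = ((-8 - 10) - 33/32)*(-147) = (-18 - 33/32)*(-147) = -609/32*(-147) = 89523/32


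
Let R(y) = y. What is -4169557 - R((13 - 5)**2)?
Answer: -4169621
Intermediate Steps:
-4169557 - R((13 - 5)**2) = -4169557 - (13 - 5)**2 = -4169557 - 1*8**2 = -4169557 - 1*64 = -4169557 - 64 = -4169621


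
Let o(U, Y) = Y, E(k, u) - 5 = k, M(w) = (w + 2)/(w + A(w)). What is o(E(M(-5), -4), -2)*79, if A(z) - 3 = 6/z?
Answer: -158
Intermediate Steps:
A(z) = 3 + 6/z
M(w) = (2 + w)/(3 + w + 6/w) (M(w) = (w + 2)/(w + (3 + 6/w)) = (2 + w)/(3 + w + 6/w))
E(k, u) = 5 + k
o(E(M(-5), -4), -2)*79 = -2*79 = -158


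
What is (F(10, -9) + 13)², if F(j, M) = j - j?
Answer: 169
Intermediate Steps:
F(j, M) = 0
(F(10, -9) + 13)² = (0 + 13)² = 13² = 169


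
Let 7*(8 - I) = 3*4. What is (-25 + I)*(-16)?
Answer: 2096/7 ≈ 299.43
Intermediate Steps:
I = 44/7 (I = 8 - 3*4/7 = 8 - 1/7*12 = 8 - 12/7 = 44/7 ≈ 6.2857)
(-25 + I)*(-16) = (-25 + 44/7)*(-16) = -131/7*(-16) = 2096/7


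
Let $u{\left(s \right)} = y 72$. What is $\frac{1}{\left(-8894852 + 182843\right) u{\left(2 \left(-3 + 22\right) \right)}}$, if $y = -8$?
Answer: $\frac{1}{5018117184} \approx 1.9928 \cdot 10^{-10}$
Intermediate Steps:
$u{\left(s \right)} = -576$ ($u{\left(s \right)} = \left(-8\right) 72 = -576$)
$\frac{1}{\left(-8894852 + 182843\right) u{\left(2 \left(-3 + 22\right) \right)}} = \frac{1}{\left(-8894852 + 182843\right) \left(-576\right)} = \frac{1}{-8712009} \left(- \frac{1}{576}\right) = \left(- \frac{1}{8712009}\right) \left(- \frac{1}{576}\right) = \frac{1}{5018117184}$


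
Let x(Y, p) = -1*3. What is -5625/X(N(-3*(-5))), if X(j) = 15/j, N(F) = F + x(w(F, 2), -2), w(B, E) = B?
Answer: -4500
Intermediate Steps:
x(Y, p) = -3
N(F) = -3 + F (N(F) = F - 3 = -3 + F)
-5625/X(N(-3*(-5))) = -5625/(15/(-3 - 3*(-5))) = -5625/(15/(-3 + 15)) = -5625/(15/12) = -5625/(15*(1/12)) = -5625/5/4 = -5625*⅘ = -4500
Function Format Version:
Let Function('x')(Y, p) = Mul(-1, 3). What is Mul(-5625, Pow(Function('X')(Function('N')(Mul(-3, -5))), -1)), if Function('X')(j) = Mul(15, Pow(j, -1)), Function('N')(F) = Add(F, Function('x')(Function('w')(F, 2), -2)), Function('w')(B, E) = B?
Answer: -4500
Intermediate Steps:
Function('x')(Y, p) = -3
Function('N')(F) = Add(-3, F) (Function('N')(F) = Add(F, -3) = Add(-3, F))
Mul(-5625, Pow(Function('X')(Function('N')(Mul(-3, -5))), -1)) = Mul(-5625, Pow(Mul(15, Pow(Add(-3, Mul(-3, -5)), -1)), -1)) = Mul(-5625, Pow(Mul(15, Pow(Add(-3, 15), -1)), -1)) = Mul(-5625, Pow(Mul(15, Pow(12, -1)), -1)) = Mul(-5625, Pow(Mul(15, Rational(1, 12)), -1)) = Mul(-5625, Pow(Rational(5, 4), -1)) = Mul(-5625, Rational(4, 5)) = -4500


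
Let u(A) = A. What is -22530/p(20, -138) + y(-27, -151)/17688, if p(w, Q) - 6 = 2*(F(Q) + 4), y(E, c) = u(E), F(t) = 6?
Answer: -66418557/76648 ≈ -866.54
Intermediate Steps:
y(E, c) = E
p(w, Q) = 26 (p(w, Q) = 6 + 2*(6 + 4) = 6 + 2*10 = 6 + 20 = 26)
-22530/p(20, -138) + y(-27, -151)/17688 = -22530/26 - 27/17688 = -22530*1/26 - 27*1/17688 = -11265/13 - 9/5896 = -66418557/76648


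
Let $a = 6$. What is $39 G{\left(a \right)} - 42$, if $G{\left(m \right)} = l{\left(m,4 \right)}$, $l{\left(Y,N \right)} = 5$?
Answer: $153$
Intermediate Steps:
$G{\left(m \right)} = 5$
$39 G{\left(a \right)} - 42 = 39 \cdot 5 - 42 = 195 - 42 = 153$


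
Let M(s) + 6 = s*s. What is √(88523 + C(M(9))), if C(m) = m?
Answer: √88598 ≈ 297.65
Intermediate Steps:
M(s) = -6 + s² (M(s) = -6 + s*s = -6 + s²)
√(88523 + C(M(9))) = √(88523 + (-6 + 9²)) = √(88523 + (-6 + 81)) = √(88523 + 75) = √88598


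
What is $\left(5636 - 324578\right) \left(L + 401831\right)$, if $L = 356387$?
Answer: $-241827565356$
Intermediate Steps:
$\left(5636 - 324578\right) \left(L + 401831\right) = \left(5636 - 324578\right) \left(356387 + 401831\right) = \left(-318942\right) 758218 = -241827565356$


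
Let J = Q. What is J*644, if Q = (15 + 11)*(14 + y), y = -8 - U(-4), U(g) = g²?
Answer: -167440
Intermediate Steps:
y = -24 (y = -8 - 1*(-4)² = -8 - 1*16 = -8 - 16 = -24)
Q = -260 (Q = (15 + 11)*(14 - 24) = 26*(-10) = -260)
J = -260
J*644 = -260*644 = -167440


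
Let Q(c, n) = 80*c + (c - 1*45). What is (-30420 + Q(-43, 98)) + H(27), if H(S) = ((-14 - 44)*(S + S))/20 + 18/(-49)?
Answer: -8355717/245 ≈ -34105.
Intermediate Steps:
Q(c, n) = -45 + 81*c (Q(c, n) = 80*c + (c - 45) = 80*c + (-45 + c) = -45 + 81*c)
H(S) = -18/49 - 29*S/5 (H(S) = -116*S*(1/20) + 18*(-1/49) = -116*S*(1/20) - 18/49 = -29*S/5 - 18/49 = -18/49 - 29*S/5)
(-30420 + Q(-43, 98)) + H(27) = (-30420 + (-45 + 81*(-43))) + (-18/49 - 29/5*27) = (-30420 + (-45 - 3483)) + (-18/49 - 783/5) = (-30420 - 3528) - 38457/245 = -33948 - 38457/245 = -8355717/245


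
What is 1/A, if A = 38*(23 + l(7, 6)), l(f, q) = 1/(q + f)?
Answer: 13/11400 ≈ 0.0011404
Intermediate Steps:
l(f, q) = 1/(f + q)
A = 11400/13 (A = 38*(23 + 1/(7 + 6)) = 38*(23 + 1/13) = 38*(300/13) = 11400/13 ≈ 876.92)
1/A = 1/(11400/13) = 13/11400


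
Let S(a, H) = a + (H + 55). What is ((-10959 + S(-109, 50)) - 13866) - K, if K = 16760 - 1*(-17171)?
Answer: -58760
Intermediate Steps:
S(a, H) = 55 + H + a (S(a, H) = a + (55 + H) = 55 + H + a)
K = 33931 (K = 16760 + 17171 = 33931)
((-10959 + S(-109, 50)) - 13866) - K = ((-10959 + (55 + 50 - 109)) - 13866) - 1*33931 = ((-10959 - 4) - 13866) - 33931 = (-10963 - 13866) - 33931 = -24829 - 33931 = -58760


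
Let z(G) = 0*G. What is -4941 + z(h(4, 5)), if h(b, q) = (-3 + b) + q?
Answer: -4941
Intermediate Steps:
h(b, q) = -3 + b + q
z(G) = 0
-4941 + z(h(4, 5)) = -4941 + 0 = -4941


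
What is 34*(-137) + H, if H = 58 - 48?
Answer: -4648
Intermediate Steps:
H = 10
34*(-137) + H = 34*(-137) + 10 = -4658 + 10 = -4648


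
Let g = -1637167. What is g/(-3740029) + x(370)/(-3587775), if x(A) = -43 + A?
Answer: 1957521281314/4472794181825 ≈ 0.43765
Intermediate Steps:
g/(-3740029) + x(370)/(-3587775) = -1637167/(-3740029) + (-43 + 370)/(-3587775) = -1637167*(-1/3740029) + 327*(-1/3587775) = 1637167/3740029 - 109/1195925 = 1957521281314/4472794181825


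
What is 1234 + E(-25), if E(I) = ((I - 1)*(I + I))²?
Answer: 1691234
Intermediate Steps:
E(I) = 4*I²*(-1 + I)² (E(I) = ((-1 + I)*(2*I))² = (2*I*(-1 + I))² = 4*I²*(-1 + I)²)
1234 + E(-25) = 1234 + 4*(-25)²*(-1 - 25)² = 1234 + 4*625*(-26)² = 1234 + 4*625*676 = 1234 + 1690000 = 1691234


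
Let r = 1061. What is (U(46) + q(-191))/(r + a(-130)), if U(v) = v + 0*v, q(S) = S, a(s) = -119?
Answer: -145/942 ≈ -0.15393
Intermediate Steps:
U(v) = v (U(v) = v + 0 = v)
(U(46) + q(-191))/(r + a(-130)) = (46 - 191)/(1061 - 119) = -145/942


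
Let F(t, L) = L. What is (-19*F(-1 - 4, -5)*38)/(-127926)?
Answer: -1805/63963 ≈ -0.028219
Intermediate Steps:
(-19*F(-1 - 4, -5)*38)/(-127926) = (-19*(-5)*38)/(-127926) = (95*38)*(-1/127926) = 3610*(-1/127926) = -1805/63963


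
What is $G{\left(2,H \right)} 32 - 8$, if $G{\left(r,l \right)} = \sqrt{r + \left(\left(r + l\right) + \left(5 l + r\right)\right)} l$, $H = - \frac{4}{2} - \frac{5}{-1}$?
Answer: $-8 + 192 \sqrt{6} \approx 462.3$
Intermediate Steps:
$H = 3$ ($H = \left(-4\right) \frac{1}{2} - -5 = -2 + 5 = 3$)
$G{\left(r,l \right)} = l \sqrt{3 r + 6 l}$ ($G{\left(r,l \right)} = \sqrt{r + \left(\left(l + r\right) + \left(r + 5 l\right)\right)} l = \sqrt{r + \left(2 r + 6 l\right)} l = \sqrt{3 r + 6 l} l = l \sqrt{3 r + 6 l}$)
$G{\left(2,H \right)} 32 - 8 = 3 \sqrt{3 \cdot 2 + 6 \cdot 3} \cdot 32 - 8 = 3 \sqrt{6 + 18} \cdot 32 - 8 = 3 \sqrt{24} \cdot 32 - 8 = 3 \cdot 2 \sqrt{6} \cdot 32 - 8 = 6 \sqrt{6} \cdot 32 - 8 = 192 \sqrt{6} - 8 = -8 + 192 \sqrt{6}$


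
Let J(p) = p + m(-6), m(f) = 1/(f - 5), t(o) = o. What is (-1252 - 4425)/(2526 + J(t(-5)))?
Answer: -62447/27730 ≈ -2.2520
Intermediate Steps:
m(f) = 1/(-5 + f)
J(p) = -1/11 + p (J(p) = p + 1/(-5 - 6) = p + 1/(-11) = p - 1/11 = -1/11 + p)
(-1252 - 4425)/(2526 + J(t(-5))) = (-1252 - 4425)/(2526 + (-1/11 - 5)) = -5677/(2526 - 56/11) = -5677/27730/11 = -5677*11/27730 = -62447/27730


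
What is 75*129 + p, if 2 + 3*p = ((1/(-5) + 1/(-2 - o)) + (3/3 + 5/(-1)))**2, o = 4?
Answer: 26137861/2700 ≈ 9680.7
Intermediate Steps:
p = 15361/2700 (p = -2/3 + ((1/(-5) + 1/(-2 - 1*4)) + (3/3 + 5/(-1)))**2/3 = -2/3 + ((1*(-1/5) + 1/(-2 - 4)) + (3*(1/3) + 5*(-1)))**2/3 = -2/3 + ((-1/5 + 1/(-6)) + (1 - 5))**2/3 = -2/3 + ((-1/5 + 1*(-1/6)) - 4)**2/3 = -2/3 + ((-1/5 - 1/6) - 4)**2/3 = -2/3 + (-11/30 - 4)**2/3 = -2/3 + (-131/30)**2/3 = -2/3 + (1/3)*(17161/900) = -2/3 + 17161/2700 = 15361/2700 ≈ 5.6893)
75*129 + p = 75*129 + 15361/2700 = 9675 + 15361/2700 = 26137861/2700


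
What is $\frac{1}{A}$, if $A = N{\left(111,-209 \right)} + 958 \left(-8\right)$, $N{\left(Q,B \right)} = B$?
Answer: $- \frac{1}{7873} \approx -0.00012702$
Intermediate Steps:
$A = -7873$ ($A = -209 + 958 \left(-8\right) = -209 - 7664 = -7873$)
$\frac{1}{A} = \frac{1}{-7873} = - \frac{1}{7873}$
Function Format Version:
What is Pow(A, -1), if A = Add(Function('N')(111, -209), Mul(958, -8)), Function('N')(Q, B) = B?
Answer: Rational(-1, 7873) ≈ -0.00012702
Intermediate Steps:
A = -7873 (A = Add(-209, Mul(958, -8)) = Add(-209, -7664) = -7873)
Pow(A, -1) = Pow(-7873, -1) = Rational(-1, 7873)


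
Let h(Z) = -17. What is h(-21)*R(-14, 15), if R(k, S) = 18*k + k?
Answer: 4522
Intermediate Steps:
R(k, S) = 19*k
h(-21)*R(-14, 15) = -323*(-14) = -17*(-266) = 4522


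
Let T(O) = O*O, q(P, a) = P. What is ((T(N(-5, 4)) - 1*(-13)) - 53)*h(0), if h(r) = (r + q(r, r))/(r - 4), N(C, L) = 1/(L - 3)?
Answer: 0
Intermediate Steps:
N(C, L) = 1/(-3 + L)
T(O) = O²
h(r) = 2*r/(-4 + r) (h(r) = (r + r)/(r - 4) = (2*r)/(-4 + r) = 2*r/(-4 + r))
((T(N(-5, 4)) - 1*(-13)) - 53)*h(0) = (((1/(-3 + 4))² - 1*(-13)) - 53)*(2*0/(-4 + 0)) = (((1/1)² + 13) - 53)*(2*0/(-4)) = ((1² + 13) - 53)*(2*0*(-¼)) = ((1 + 13) - 53)*0 = (14 - 53)*0 = -39*0 = 0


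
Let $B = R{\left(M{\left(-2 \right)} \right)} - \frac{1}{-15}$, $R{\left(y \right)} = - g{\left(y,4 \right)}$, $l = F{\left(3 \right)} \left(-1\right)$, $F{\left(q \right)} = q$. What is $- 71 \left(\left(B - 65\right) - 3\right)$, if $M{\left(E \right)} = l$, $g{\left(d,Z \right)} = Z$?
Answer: $\frac{76609}{15} \approx 5107.3$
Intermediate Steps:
$l = -3$ ($l = 3 \left(-1\right) = -3$)
$M{\left(E \right)} = -3$
$R{\left(y \right)} = -4$ ($R{\left(y \right)} = \left(-1\right) 4 = -4$)
$B = - \frac{59}{15}$ ($B = -4 - \frac{1}{-15} = -4 - - \frac{1}{15} = -4 + \frac{1}{15} = - \frac{59}{15} \approx -3.9333$)
$- 71 \left(\left(B - 65\right) - 3\right) = - 71 \left(\left(- \frac{59}{15} - 65\right) - 3\right) = - 71 \left(- \frac{1034}{15} - 3\right) = \left(-71\right) \left(- \frac{1079}{15}\right) = \frac{76609}{15}$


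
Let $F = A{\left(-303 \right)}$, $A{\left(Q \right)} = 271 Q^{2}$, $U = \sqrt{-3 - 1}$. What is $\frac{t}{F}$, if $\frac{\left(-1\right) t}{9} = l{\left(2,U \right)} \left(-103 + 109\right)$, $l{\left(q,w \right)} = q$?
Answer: $- \frac{12}{2764471} \approx -4.3408 \cdot 10^{-6}$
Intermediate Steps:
$U = 2 i$ ($U = \sqrt{-4} = 2 i \approx 2.0 i$)
$F = 24880239$ ($F = 271 \left(-303\right)^{2} = 271 \cdot 91809 = 24880239$)
$t = -108$ ($t = - 9 \cdot 2 \left(-103 + 109\right) = - 9 \cdot 2 \cdot 6 = \left(-9\right) 12 = -108$)
$\frac{t}{F} = - \frac{108}{24880239} = \left(-108\right) \frac{1}{24880239} = - \frac{12}{2764471}$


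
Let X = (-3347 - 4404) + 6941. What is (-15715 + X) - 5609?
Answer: -22134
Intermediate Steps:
X = -810 (X = -7751 + 6941 = -810)
(-15715 + X) - 5609 = (-15715 - 810) - 5609 = -16525 - 5609 = -22134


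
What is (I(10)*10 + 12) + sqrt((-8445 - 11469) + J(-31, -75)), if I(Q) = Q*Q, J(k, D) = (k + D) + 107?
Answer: 1012 + I*sqrt(19913) ≈ 1012.0 + 141.11*I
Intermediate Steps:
J(k, D) = 107 + D + k (J(k, D) = (D + k) + 107 = 107 + D + k)
I(Q) = Q**2
(I(10)*10 + 12) + sqrt((-8445 - 11469) + J(-31, -75)) = (10**2*10 + 12) + sqrt((-8445 - 11469) + (107 - 75 - 31)) = (100*10 + 12) + sqrt(-19914 + 1) = (1000 + 12) + sqrt(-19913) = 1012 + I*sqrt(19913)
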